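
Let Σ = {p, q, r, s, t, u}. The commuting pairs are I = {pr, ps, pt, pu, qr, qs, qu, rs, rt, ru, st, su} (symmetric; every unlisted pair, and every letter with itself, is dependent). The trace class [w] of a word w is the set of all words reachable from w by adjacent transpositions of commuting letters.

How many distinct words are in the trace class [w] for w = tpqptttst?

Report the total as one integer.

#0=t has no predecessor
#1=p has no predecessor
#2=q depends on [0:t, 1:p]
#3=p depends on [2:q]
#4=t depends on [2:q]
#5=t depends on [4:t]
#6=t depends on [5:t]
#7=s has no predecessor
#8=t depends on [6:t]
sources: [0:t, 1:p, 7:s]
N(rest) = Σ N(rest − s) over sources s of rest; N(one piece) = 1:
  size 1 → [3]=1  [7]=1  [8]=1
  size 2 → [3,7]=2  [3,8]=2  [6,8]=1  [7,8]=2
  size 3 → [3,6,8]=3  [3,7,8]=6  [5,6,8]=1  [6,7,8]=3
  size 4 → [3,5,6,8]=4  [3,6,7,8]=12  [4,5,6,8]=1  [5,6,7,8]=4
  size 5 → [3,4,5,6,8]=5  [3,5,6,7,8]=20  [4,5,6,7,8]=5
  size 6 → [2,3,4,5,6,8]=5  [3,4,5,6,7,8]=30
  size 7 → [0,2,3,4,5,6,8]=5  [1,2,3,4,5,6,8]=5  [2,3,4,5,6,7,8]=35
  first=0(t) contributes 40
  first=1(p) contributes 40
  first=7(s) contributes 10
|[w]| = 90

90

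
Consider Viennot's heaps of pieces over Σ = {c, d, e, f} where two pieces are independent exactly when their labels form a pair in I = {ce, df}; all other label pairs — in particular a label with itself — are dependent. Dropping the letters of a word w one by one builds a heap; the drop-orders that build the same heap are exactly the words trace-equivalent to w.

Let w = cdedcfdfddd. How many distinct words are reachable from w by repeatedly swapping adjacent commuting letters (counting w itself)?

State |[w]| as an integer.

15

drop 0:c onto floor
drop 1:d onto {0:c}
drop 2:e onto {1:d}
drop 3:d onto {2:e}
drop 4:c onto {3:d}
drop 5:f onto {4:c}
drop 6:d onto {4:c}
drop 7:f onto {5:f}
drop 8:d onto {6:d}
drop 9:d onto {8:d}
drop 10:d onto {9:d}
ground layer = {0:c}
drop-orders for the pieces not yet dropped (sum over which currently-grounded one goes next):
  1 to go: {7} 1  {10} 1
  2 to go: {5,7} 1  {7,10} 2  {9,10} 1
  3 to go: {5,7,10} 3  {7,9,10} 3  {8,9,10} 1
  4 to go: {5,7,9,10} 6  {6,8,9,10} 1  {7,8,9,10} 4
  5 to go: {5,7,8,9,10} 10  {6,7,8,9,10} 5
  6 to go: {5,6,7,8,9,10} 15
  7 to go: {4,5,6,7,8,9,10} 15
  8 to go: {3,4,5,6,7,8,9,10} 15
  9 to go: {2,3,4,5,6,7,8,9,10} 15
  if 0:c drops first: 15 orders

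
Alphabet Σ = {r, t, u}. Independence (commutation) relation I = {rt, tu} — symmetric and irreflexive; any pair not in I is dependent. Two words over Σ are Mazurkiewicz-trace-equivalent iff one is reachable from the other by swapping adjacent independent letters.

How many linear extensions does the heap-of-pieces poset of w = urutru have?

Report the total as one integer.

6

drop 0:u onto floor
drop 1:r onto {0:u}
drop 2:u onto {1:r}
drop 3:t onto floor
drop 4:r onto {2:u}
drop 5:u onto {4:r}
ground layer = {0:u, 3:t}
drop-orders for the pieces not yet dropped (sum over which currently-grounded one goes next):
  1 to go: {3} 1  {5} 1
  2 to go: {3,5} 2  {4,5} 1
  3 to go: {2,4,5} 1  {3,4,5} 3
  4 to go: {1,2,4,5} 1  {2,3,4,5} 4
  if 0:u drops first: 5 orders
  if 3:t drops first: 1 orders
heap linearizations: 6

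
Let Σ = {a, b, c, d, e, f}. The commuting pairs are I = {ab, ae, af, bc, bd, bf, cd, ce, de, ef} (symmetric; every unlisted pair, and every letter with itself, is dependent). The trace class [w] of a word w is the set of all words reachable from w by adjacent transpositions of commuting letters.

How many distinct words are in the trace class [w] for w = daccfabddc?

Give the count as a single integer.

60

piece 0:d — minimal
piece 1:a rests on {0:d}
piece 2:c rests on {1:a}
piece 3:c rests on {2:c}
piece 4:f rests on {3:c}
piece 5:a rests on {3:c}
piece 6:b — minimal
piece 7:d rests on {4:f, 5:a}
piece 8:d rests on {7:d}
piece 9:c rests on {4:f, 5:a}
minimal pieces: {0:d, 6:b}
ways to finish when only these pieces remain (= sum over removing one remaining piece with nothing left below it):
  1 left: {6}→1  {8}→1  {9}→1
  2 left: {6,8}→2  {6,9}→2  {7,8}→1  {8,9}→2
  3 left: {6,7,8}→3  {6,8,9}→6  {7,8,9}→3
  4 left: {4,7,8,9}→3  {5,7,8,9}→3  {6,7,8,9}→12
  5 left: {4,5,7,8,9}→6  {4,6,7,8,9}→15  {5,6,7,8,9}→15
  6 left: {3,4,5,7,8,9}→6  {4,5,6,7,8,9}→36
  7 left: {2,3,4,5,7,8,9}→6  {3,4,5,6,7,8,9}→42
  8 left: {1,2,3,4,5,7,8,9}→6  {2,3,4,5,6,7,8,9}→48
  placing 0:d first → 54 extensions
  placing 6:b first → 6 extensions
total linear extensions = 60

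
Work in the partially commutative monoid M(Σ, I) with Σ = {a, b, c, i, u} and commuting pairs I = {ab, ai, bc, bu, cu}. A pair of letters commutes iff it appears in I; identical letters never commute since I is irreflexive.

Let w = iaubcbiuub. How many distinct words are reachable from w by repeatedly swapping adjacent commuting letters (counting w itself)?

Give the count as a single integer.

96

drop 0:i onto floor
drop 1:a onto floor
drop 2:u onto {0:i, 1:a}
drop 3:b onto {0:i}
drop 4:c onto {0:i, 1:a}
drop 5:b onto {3:b}
drop 6:i onto {2:u, 4:c, 5:b}
drop 7:u onto {6:i}
drop 8:u onto {7:u}
drop 9:b onto {6:i}
ground layer = {0:i, 1:a}
drop-orders for the pieces not yet dropped (sum over which currently-grounded one goes next):
  1 to go: {8} 1  {9} 1
  2 to go: {7,8} 1  {8,9} 2
  3 to go: {7,8,9} 3
  4 to go: {6,7,8,9} 3
  5 to go: {2,6,7,8,9} 3  {4,6,7,8,9} 3  {5,6,7,8,9} 3
  6 to go: {2,4,6,7,8,9} 6  {2,5,6,7,8,9} 6  {3,5,6,7,8,9} 3  {4,5,6,7,8,9} 6
  7 to go: {1,2,4,6,7,8,9} 6  {2,3,5,6,7,8,9} 9  {2,4,5,6,7,8,9} 18  {3,4,5,6,7,8,9} 9
  8 to go: {1,2,4,5,6,7,8,9} 24  {2,3,4,5,6,7,8,9} 36
  if 0:i drops first: 60 orders
  if 1:a drops first: 36 orders
heap linearizations: 96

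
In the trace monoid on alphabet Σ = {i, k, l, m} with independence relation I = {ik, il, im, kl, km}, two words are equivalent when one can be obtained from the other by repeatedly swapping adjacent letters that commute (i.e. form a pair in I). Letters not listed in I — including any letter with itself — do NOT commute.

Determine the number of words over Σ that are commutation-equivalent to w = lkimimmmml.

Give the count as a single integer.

360

#0=l has no predecessor
#1=k has no predecessor
#2=i has no predecessor
#3=m depends on [0:l]
#4=i depends on [2:i]
#5=m depends on [3:m]
#6=m depends on [5:m]
#7=m depends on [6:m]
#8=m depends on [7:m]
#9=l depends on [8:m]
sources: [0:l, 1:k, 2:i]
N(rest) = Σ N(rest − s) over sources s of rest; N(one piece) = 1:
  size 1 → [1]=1  [4]=1  [9]=1
  size 2 → [1,4]=2  [1,9]=2  [2,4]=1  [4,9]=2  [8,9]=1
  size 3 → [1,2,4]=3  [1,4,9]=6  [1,8,9]=3  [2,4,9]=3  [4,8,9]=3  [7,8,9]=1
  size 4 → [1,2,4,9]=12  [1,4,8,9]=12  [1,7,8,9]=4  [2,4,8,9]=6  [4,7,8,9]=4  [6,7,8,9]=1
  size 5 → [1,2,4,8,9]=30  [1,4,7,8,9]=20  [1,6,7,8,9]=5  [2,4,7,8,9]=10  [4,6,7,8,9]=5  [5,6,7,8,9]=1
  size 6 → [1,2,4,7,8,9]=60  [1,4,6,7,8,9]=30  [1,5,6,7,8,9]=6  [2,4,6,7,8,9]=15  [3,5,6,7,8,9]=1  [4,5,6,7,8,9]=6
  size 7 → [0,3,5,6,7,8,9]=1  [1,2,4,6,7,8,9]=105  [1,3,5,6,7,8,9]=7  [1,4,5,6,7,8,9]=42  [2,4,5,6,7,8,9]=21  [3,4,5,6,7,8,9]=7
  size 8 → [0,1,3,5,6,7,8,9]=8  [0,3,4,5,6,7,8,9]=8  [1,2,4,5,6,7,8,9]=168  [1,3,4,5,6,7,8,9]=56  [2,3,4,5,6,7,8,9]=28
  first=0(l) contributes 252
  first=1(k) contributes 36
  first=2(i) contributes 72
|[w]| = 360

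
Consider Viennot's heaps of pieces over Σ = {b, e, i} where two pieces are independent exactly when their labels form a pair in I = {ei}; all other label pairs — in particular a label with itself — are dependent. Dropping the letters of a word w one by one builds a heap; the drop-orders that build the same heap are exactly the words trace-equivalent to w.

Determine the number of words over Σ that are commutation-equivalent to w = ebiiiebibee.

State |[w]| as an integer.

piece 0:e — minimal
piece 1:b rests on {0:e}
piece 2:i rests on {1:b}
piece 3:i rests on {2:i}
piece 4:i rests on {3:i}
piece 5:e rests on {1:b}
piece 6:b rests on {4:i, 5:e}
piece 7:i rests on {6:b}
piece 8:b rests on {7:i}
piece 9:e rests on {8:b}
piece 10:e rests on {9:e}
minimal pieces: {0:e}
ways to finish when only these pieces remain (= sum over removing one remaining piece with nothing left below it):
  1 left: {10}→1
  2 left: {9,10}→1
  3 left: {8,9,10}→1
  4 left: {7,8,9,10}→1
  5 left: {6,7,8,9,10}→1
  6 left: {4,6,7,8,9,10}→1  {5,6,7,8,9,10}→1
  7 left: {3,4,6,7,8,9,10}→1  {4,5,6,7,8,9,10}→2
  8 left: {2,3,4,6,7,8,9,10}→1  {3,4,5,6,7,8,9,10}→3
  9 left: {2,3,4,5,6,7,8,9,10}→4
  placing 0:e first → 4 extensions

4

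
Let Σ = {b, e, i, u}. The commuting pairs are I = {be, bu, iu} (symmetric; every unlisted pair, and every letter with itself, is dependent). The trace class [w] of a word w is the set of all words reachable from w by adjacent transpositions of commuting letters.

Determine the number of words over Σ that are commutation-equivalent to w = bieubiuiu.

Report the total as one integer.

30

0(b) covers ∅
1(i) covers 0:b
2(e) covers 1:i
3(u) covers 2:e
4(b) covers 1:i
5(i) covers 2:e, 4:b
6(u) covers 3:u
7(i) covers 5:i
8(u) covers 6:u
floor of heap: 0:b
completions by unplaced set U, small U first (add the entries for U minus each lowest piece of U):
  |U|=1: {7}:1  {8}:1
  |U|=2: {5,7}:1  {6,8}:1  {7,8}:2
  |U|=3: {3,6,8}:1  {4,5,7}:1  {5,7,8}:3  {6,7,8}:3
  |U|=4: {3,6,7,8}:4  {4,5,7,8}:4  {5,6,7,8}:6
  |U|=5: {3,5,6,7,8}:10  {4,5,6,7,8}:10
  |U|=6: {2,3,5,6,7,8}:10  {3,4,5,6,7,8}:20
  |U|=7: {2,3,4,5,6,7,8}:30
  start at 0(b): 30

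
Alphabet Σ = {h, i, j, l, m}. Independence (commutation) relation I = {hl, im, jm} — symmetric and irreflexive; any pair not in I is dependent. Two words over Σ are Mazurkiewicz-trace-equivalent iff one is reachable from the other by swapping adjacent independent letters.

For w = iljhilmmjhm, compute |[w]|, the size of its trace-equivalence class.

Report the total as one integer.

3

#0=i has no predecessor
#1=l depends on [0:i]
#2=j depends on [1:l]
#3=h depends on [2:j]
#4=i depends on [3:h]
#5=l depends on [4:i]
#6=m depends on [5:l]
#7=m depends on [6:m]
#8=j depends on [5:l]
#9=h depends on [7:m, 8:j]
#10=m depends on [9:h]
sources: [0:i]
N(rest) = Σ N(rest − s) over sources s of rest; N(one piece) = 1:
  size 1 → [10]=1
  size 2 → [9,10]=1
  size 3 → [7,9,10]=1  [8,9,10]=1
  size 4 → [6,7,9,10]=1  [7,8,9,10]=2
  size 5 → [6,7,8,9,10]=3
  size 6 → [5,6,7,8,9,10]=3
  size 7 → [4,5,6,7,8,9,10]=3
  size 8 → [3,4,5,6,7,8,9,10]=3
  size 9 → [2,3,4,5,6,7,8,9,10]=3
  first=0(i) contributes 3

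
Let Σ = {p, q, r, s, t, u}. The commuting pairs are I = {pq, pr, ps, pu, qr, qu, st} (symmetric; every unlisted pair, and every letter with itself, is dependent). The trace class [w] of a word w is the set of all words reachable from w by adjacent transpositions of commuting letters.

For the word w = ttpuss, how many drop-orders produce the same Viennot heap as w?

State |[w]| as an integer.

drop 0:t onto floor
drop 1:t onto {0:t}
drop 2:p onto {1:t}
drop 3:u onto {1:t}
drop 4:s onto {3:u}
drop 5:s onto {4:s}
ground layer = {0:t}
drop-orders for the pieces not yet dropped (sum over which currently-grounded one goes next):
  1 to go: {2} 1  {5} 1
  2 to go: {2,5} 2  {4,5} 1
  3 to go: {2,4,5} 3  {3,4,5} 1
  4 to go: {2,3,4,5} 4
  if 0:t drops first: 4 orders

4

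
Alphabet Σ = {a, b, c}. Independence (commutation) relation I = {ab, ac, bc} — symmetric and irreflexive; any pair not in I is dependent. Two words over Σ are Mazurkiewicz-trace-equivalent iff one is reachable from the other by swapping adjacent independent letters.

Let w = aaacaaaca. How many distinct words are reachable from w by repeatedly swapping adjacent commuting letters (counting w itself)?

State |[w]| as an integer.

0(a) covers ∅
1(a) covers 0:a
2(a) covers 1:a
3(c) covers ∅
4(a) covers 2:a
5(a) covers 4:a
6(a) covers 5:a
7(c) covers 3:c
8(a) covers 6:a
floor of heap: 0:a, 3:c
completions by unplaced set U, small U first (add the entries for U minus each lowest piece of U):
  |U|=1: {7}:1  {8}:1
  |U|=2: {3,7}:1  {6,8}:1  {7,8}:2
  |U|=3: {3,7,8}:3  {5,6,8}:1  {6,7,8}:3
  |U|=4: {3,6,7,8}:6  {4,5,6,8}:1  {5,6,7,8}:4
  |U|=5: {2,4,5,6,8}:1  {3,5,6,7,8}:10  {4,5,6,7,8}:5
  |U|=6: {1,2,4,5,6,8}:1  {2,4,5,6,7,8}:6  {3,4,5,6,7,8}:15
  |U|=7: {0,1,2,4,5,6,8}:1  {1,2,4,5,6,7,8}:7  {2,3,4,5,6,7,8}:21
  start at 0(a): 28
  start at 3(c): 8
sum over floor = 36

36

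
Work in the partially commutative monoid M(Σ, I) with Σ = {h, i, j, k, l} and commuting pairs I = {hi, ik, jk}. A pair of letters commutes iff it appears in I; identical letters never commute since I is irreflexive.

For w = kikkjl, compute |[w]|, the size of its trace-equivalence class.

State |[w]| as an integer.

10

#0=k has no predecessor
#1=i has no predecessor
#2=k depends on [0:k]
#3=k depends on [2:k]
#4=j depends on [1:i]
#5=l depends on [3:k, 4:j]
sources: [0:k, 1:i]
N(rest) = Σ N(rest − s) over sources s of rest; N(one piece) = 1:
  size 1 → [5]=1
  size 2 → [3,5]=1  [4,5]=1
  size 3 → [1,4,5]=1  [2,3,5]=1  [3,4,5]=2
  size 4 → [0,2,3,5]=1  [1,3,4,5]=3  [2,3,4,5]=3
  first=0(k) contributes 6
  first=1(i) contributes 4
|[w]| = 10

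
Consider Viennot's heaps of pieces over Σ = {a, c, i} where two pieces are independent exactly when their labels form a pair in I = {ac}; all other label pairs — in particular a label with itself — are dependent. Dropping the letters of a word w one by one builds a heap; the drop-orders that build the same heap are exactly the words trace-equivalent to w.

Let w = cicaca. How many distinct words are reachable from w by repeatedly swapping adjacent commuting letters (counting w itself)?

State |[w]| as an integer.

piece 0:c — minimal
piece 1:i rests on {0:c}
piece 2:c rests on {1:i}
piece 3:a rests on {1:i}
piece 4:c rests on {2:c}
piece 5:a rests on {3:a}
minimal pieces: {0:c}
ways to finish when only these pieces remain (= sum over removing one remaining piece with nothing left below it):
  1 left: {4}→1  {5}→1
  2 left: {2,4}→1  {3,5}→1  {4,5}→2
  3 left: {2,4,5}→3  {3,4,5}→3
  4 left: {2,3,4,5}→6
  placing 0:c first → 6 extensions

6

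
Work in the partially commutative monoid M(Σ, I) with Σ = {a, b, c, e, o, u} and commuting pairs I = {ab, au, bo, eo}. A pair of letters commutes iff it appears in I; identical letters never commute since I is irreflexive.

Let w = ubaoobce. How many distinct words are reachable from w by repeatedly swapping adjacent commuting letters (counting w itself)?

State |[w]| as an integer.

#0=u has no predecessor
#1=b depends on [0:u]
#2=a has no predecessor
#3=o depends on [0:u, 2:a]
#4=o depends on [3:o]
#5=b depends on [1:b]
#6=c depends on [4:o, 5:b]
#7=e depends on [6:c]
sources: [0:u, 2:a]
N(rest) = Σ N(rest − s) over sources s of rest; N(one piece) = 1:
  size 1 → [7]=1
  size 2 → [6,7]=1
  size 3 → [4,6,7]=1  [5,6,7]=1
  size 4 → [1,5,6,7]=1  [3,4,6,7]=1  [4,5,6,7]=2
  size 5 → [1,4,5,6,7]=3  [2,3,4,6,7]=1  [3,4,5,6,7]=3
  size 6 → [1,3,4,5,6,7]=6  [2,3,4,5,6,7]=4
  first=0(u) contributes 10
  first=2(a) contributes 6
|[w]| = 16

16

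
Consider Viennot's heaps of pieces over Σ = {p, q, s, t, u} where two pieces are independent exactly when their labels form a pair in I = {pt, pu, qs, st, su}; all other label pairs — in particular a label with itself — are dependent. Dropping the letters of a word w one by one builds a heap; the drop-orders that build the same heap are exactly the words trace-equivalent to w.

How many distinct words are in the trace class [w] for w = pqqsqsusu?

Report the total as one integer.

56

piece 0:p — minimal
piece 1:q rests on {0:p}
piece 2:q rests on {1:q}
piece 3:s rests on {0:p}
piece 4:q rests on {2:q}
piece 5:s rests on {3:s}
piece 6:u rests on {4:q}
piece 7:s rests on {5:s}
piece 8:u rests on {6:u}
minimal pieces: {0:p}
ways to finish when only these pieces remain (= sum over removing one remaining piece with nothing left below it):
  1 left: {7}→1  {8}→1
  2 left: {5,7}→1  {6,8}→1  {7,8}→2
  3 left: {3,5,7}→1  {4,6,8}→1  {5,7,8}→3  {6,7,8}→3
  4 left: {2,4,6,8}→1  {3,5,7,8}→4  {4,6,7,8}→4  {5,6,7,8}→6
  5 left: {1,2,4,6,8}→1  {2,4,6,7,8}→5  {3,5,6,7,8}→10  {4,5,6,7,8}→10
  6 left: {1,2,4,6,7,8}→6  {2,4,5,6,7,8}→15  {3,4,5,6,7,8}→20
  7 left: {1,2,4,5,6,7,8}→21  {2,3,4,5,6,7,8}→35
  placing 0:p first → 56 extensions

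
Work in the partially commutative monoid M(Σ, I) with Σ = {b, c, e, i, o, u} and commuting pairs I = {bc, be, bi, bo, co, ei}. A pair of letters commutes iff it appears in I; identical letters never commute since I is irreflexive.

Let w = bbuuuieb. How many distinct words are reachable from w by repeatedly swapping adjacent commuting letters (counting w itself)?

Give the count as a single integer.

6

0(b) covers ∅
1(b) covers 0:b
2(u) covers 1:b
3(u) covers 2:u
4(u) covers 3:u
5(i) covers 4:u
6(e) covers 4:u
7(b) covers 4:u
floor of heap: 0:b
completions by unplaced set U, small U first (add the entries for U minus each lowest piece of U):
  |U|=1: {5}:1  {6}:1  {7}:1
  |U|=2: {5,6}:2  {5,7}:2  {6,7}:2
  |U|=3: {5,6,7}:6
  |U|=4: {4,5,6,7}:6
  |U|=5: {3,4,5,6,7}:6
  |U|=6: {2,3,4,5,6,7}:6
  start at 0(b): 6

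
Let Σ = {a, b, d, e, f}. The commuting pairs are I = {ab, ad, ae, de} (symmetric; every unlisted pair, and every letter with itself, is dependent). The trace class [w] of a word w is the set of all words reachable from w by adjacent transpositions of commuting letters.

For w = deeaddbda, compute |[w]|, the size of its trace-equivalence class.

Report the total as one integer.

#0=d has no predecessor
#1=e has no predecessor
#2=e depends on [1:e]
#3=a has no predecessor
#4=d depends on [0:d]
#5=d depends on [4:d]
#6=b depends on [2:e, 5:d]
#7=d depends on [6:b]
#8=a depends on [3:a]
sources: [0:d, 1:e, 3:a]
N(rest) = Σ N(rest − s) over sources s of rest; N(one piece) = 1:
  size 1 → [7]=1  [8]=1
  size 2 → [3,8]=1  [6,7]=1  [7,8]=2
  size 3 → [2,6,7]=1  [3,7,8]=3  [5,6,7]=1  [6,7,8]=3
  size 4 → [1,2,6,7]=1  [2,5,6,7]=2  [2,6,7,8]=4  [3,6,7,8]=6  [4,5,6,7]=1  [5,6,7,8]=4
  size 5 → [0,4,5,6,7]=1  [1,2,5,6,7]=3  [1,2,6,7,8]=5  [2,3,6,7,8]=10  [2,4,5,6,7]=3  [2,5,6,7,8]=10  [3,5,6,7,8]=10  [4,5,6,7,8]=5
  size 6 → [0,2,4,5,6,7]=4  [0,4,5,6,7,8]=6  [1,2,3,6,7,8]=15  [1,2,4,5,6,7]=6  [1,2,5,6,7,8]=18  [2,3,5,6,7,8]=30  [2,4,5,6,7,8]=18  [3,4,5,6,7,8]=15
  size 7 → [0,1,2,4,5,6,7]=10  [0,2,4,5,6,7,8]=28  [0,3,4,5,6,7,8]=21  [1,2,3,5,6,7,8]=63  [1,2,4,5,6,7,8]=42  [2,3,4,5,6,7,8]=63
  first=0(d) contributes 168
  first=1(e) contributes 112
  first=3(a) contributes 80
|[w]| = 360

360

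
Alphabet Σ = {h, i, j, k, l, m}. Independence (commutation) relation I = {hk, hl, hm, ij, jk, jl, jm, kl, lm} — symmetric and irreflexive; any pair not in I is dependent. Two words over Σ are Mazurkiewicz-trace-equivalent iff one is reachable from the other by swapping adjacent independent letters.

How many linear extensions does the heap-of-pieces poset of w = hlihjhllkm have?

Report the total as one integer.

420

piece 0:h — minimal
piece 1:l — minimal
piece 2:i rests on {0:h, 1:l}
piece 3:h rests on {2:i}
piece 4:j rests on {3:h}
piece 5:h rests on {4:j}
piece 6:l rests on {2:i}
piece 7:l rests on {6:l}
piece 8:k rests on {2:i}
piece 9:m rests on {8:k}
minimal pieces: {0:h, 1:l}
ways to finish when only these pieces remain (= sum over removing one remaining piece with nothing left below it):
  1 left: {5}→1  {7}→1  {9}→1
  2 left: {4,5}→1  {5,7}→2  {5,9}→2  {6,7}→1  {7,9}→2  {8,9}→1
  3 left: {3,4,5}→1  {4,5,7}→3  {4,5,9}→3  {5,6,7}→3  {5,7,9}→6  {5,8,9}→3  {6,7,9}→3  {7,8,9}→3
  4 left: {3,4,5,7}→4  {3,4,5,9}→4  {4,5,6,7}→6  {4,5,7,9}→12  {4,5,8,9}→6  {5,6,7,9}→12  {5,7,8,9}→12  {6,7,8,9}→6
  5 left: {3,4,5,6,7}→10  {3,4,5,7,9}→20  {3,4,5,8,9}→10  {4,5,6,7,9}→30  {4,5,7,8,9}→30  {5,6,7,8,9}→30
  6 left: {3,4,5,6,7,9}→60  {3,4,5,7,8,9}→60  {4,5,6,7,8,9}→90
  7 left: {3,4,5,6,7,8,9}→210
  8 left: {2,3,4,5,6,7,8,9}→210
  placing 0:h first → 210 extensions
  placing 1:l first → 210 extensions
total linear extensions = 420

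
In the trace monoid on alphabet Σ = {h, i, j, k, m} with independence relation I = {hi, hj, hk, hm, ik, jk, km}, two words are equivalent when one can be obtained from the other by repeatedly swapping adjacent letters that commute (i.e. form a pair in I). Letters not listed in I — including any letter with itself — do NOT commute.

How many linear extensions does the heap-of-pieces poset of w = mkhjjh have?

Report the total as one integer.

60

drop 0:m onto floor
drop 1:k onto floor
drop 2:h onto floor
drop 3:j onto {0:m}
drop 4:j onto {3:j}
drop 5:h onto {2:h}
ground layer = {0:m, 1:k, 2:h}
drop-orders for the pieces not yet dropped (sum over which currently-grounded one goes next):
  1 to go: {1} 1  {4} 1  {5} 1
  2 to go: {1,4} 2  {1,5} 2  {2,5} 1  {3,4} 1  {4,5} 2
  3 to go: {0,3,4} 1  {1,2,5} 3  {1,3,4} 3  {1,4,5} 6  {2,4,5} 3  {3,4,5} 3
  4 to go: {0,1,3,4} 4  {0,3,4,5} 4  {1,2,4,5} 12  {1,3,4,5} 12  {2,3,4,5} 6
  if 0:m drops first: 30 orders
  if 1:k drops first: 10 orders
  if 2:h drops first: 20 orders
heap linearizations: 60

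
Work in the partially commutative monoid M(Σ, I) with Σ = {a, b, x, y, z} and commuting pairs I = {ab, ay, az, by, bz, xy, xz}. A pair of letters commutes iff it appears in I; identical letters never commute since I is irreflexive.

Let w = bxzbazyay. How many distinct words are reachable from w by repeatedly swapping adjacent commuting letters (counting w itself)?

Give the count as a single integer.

378

#0=b has no predecessor
#1=x depends on [0:b]
#2=z has no predecessor
#3=b depends on [1:x]
#4=a depends on [1:x]
#5=z depends on [2:z]
#6=y depends on [5:z]
#7=a depends on [4:a]
#8=y depends on [6:y]
sources: [0:b, 2:z]
N(rest) = Σ N(rest − s) over sources s of rest; N(one piece) = 1:
  size 1 → [3]=1  [7]=1  [8]=1
  size 2 → [3,7]=2  [3,8]=2  [4,7]=1  [6,8]=1  [7,8]=2
  size 3 → [3,4,7]=3  [3,6,8]=3  [3,7,8]=6  [4,7,8]=3  [5,6,8]=1  [6,7,8]=3
  size 4 → [1,3,4,7]=3  [2,5,6,8]=1  [3,4,7,8]=12  [3,5,6,8]=4  [3,6,7,8]=12  [4,6,7,8]=6  [5,6,7,8]=4
  size 5 → [0,1,3,4,7]=3  [1,3,4,7,8]=15  [2,3,5,6,8]=5  [2,5,6,7,8]=5  [3,4,6,7,8]=30  [3,5,6,7,8]=20  [4,5,6,7,8]=10
  size 6 → [0,1,3,4,7,8]=18  [1,3,4,6,7,8]=45  [2,3,5,6,7,8]=30  [2,4,5,6,7,8]=15  [3,4,5,6,7,8]=60
  size 7 → [0,1,3,4,6,7,8]=63  [1,3,4,5,6,7,8]=105  [2,3,4,5,6,7,8]=105
  first=0(b) contributes 210
  first=2(z) contributes 168
|[w]| = 378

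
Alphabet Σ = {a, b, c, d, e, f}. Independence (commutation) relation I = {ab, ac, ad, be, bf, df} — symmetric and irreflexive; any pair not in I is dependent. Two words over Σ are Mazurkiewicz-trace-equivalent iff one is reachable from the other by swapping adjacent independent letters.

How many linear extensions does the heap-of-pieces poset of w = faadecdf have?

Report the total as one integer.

8

0(f) covers ∅
1(a) covers 0:f
2(a) covers 1:a
3(d) covers ∅
4(e) covers 2:a, 3:d
5(c) covers 4:e
6(d) covers 5:c
7(f) covers 5:c
floor of heap: 0:f, 3:d
completions by unplaced set U, small U first (add the entries for U minus each lowest piece of U):
  |U|=1: {6}:1  {7}:1
  |U|=2: {6,7}:2
  |U|=3: {5,6,7}:2
  |U|=4: {4,5,6,7}:2
  |U|=5: {2,4,5,6,7}:2  {3,4,5,6,7}:2
  |U|=6: {1,2,4,5,6,7}:2  {2,3,4,5,6,7}:4
  start at 0(f): 6
  start at 3(d): 2
sum over floor = 8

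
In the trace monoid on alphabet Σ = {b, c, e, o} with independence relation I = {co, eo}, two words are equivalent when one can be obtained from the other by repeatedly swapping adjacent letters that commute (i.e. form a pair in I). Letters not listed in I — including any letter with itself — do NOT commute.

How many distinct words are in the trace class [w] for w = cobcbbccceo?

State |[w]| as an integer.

#0=c has no predecessor
#1=o has no predecessor
#2=b depends on [0:c, 1:o]
#3=c depends on [2:b]
#4=b depends on [3:c]
#5=b depends on [4:b]
#6=c depends on [5:b]
#7=c depends on [6:c]
#8=c depends on [7:c]
#9=e depends on [8:c]
#10=o depends on [5:b]
sources: [0:c, 1:o]
N(rest) = Σ N(rest − s) over sources s of rest; N(one piece) = 1:
  size 1 → [9]=1  [10]=1
  size 2 → [8,9]=1  [9,10]=2
  size 3 → [7,8,9]=1  [8,9,10]=3
  size 4 → [6,7,8,9]=1  [7,8,9,10]=4
  size 5 → [6,7,8,9,10]=5
  size 6 → [5,6,7,8,9,10]=5
  size 7 → [4,5,6,7,8,9,10]=5
  size 8 → [3,4,5,6,7,8,9,10]=5
  size 9 → [2,3,4,5,6,7,8,9,10]=5
  first=0(c) contributes 5
  first=1(o) contributes 5
|[w]| = 10

10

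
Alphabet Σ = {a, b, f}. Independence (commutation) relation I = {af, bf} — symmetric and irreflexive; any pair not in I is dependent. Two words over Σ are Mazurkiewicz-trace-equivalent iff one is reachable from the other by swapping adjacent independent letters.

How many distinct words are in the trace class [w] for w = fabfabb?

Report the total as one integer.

21

piece 0:f — minimal
piece 1:a — minimal
piece 2:b rests on {1:a}
piece 3:f rests on {0:f}
piece 4:a rests on {2:b}
piece 5:b rests on {4:a}
piece 6:b rests on {5:b}
minimal pieces: {0:f, 1:a}
ways to finish when only these pieces remain (= sum over removing one remaining piece with nothing left below it):
  1 left: {3}→1  {6}→1
  2 left: {0,3}→1  {3,6}→2  {5,6}→1
  3 left: {0,3,6}→3  {3,5,6}→3  {4,5,6}→1
  4 left: {0,3,5,6}→6  {2,4,5,6}→1  {3,4,5,6}→4
  5 left: {0,3,4,5,6}→10  {1,2,4,5,6}→1  {2,3,4,5,6}→5
  placing 0:f first → 6 extensions
  placing 1:a first → 15 extensions
total linear extensions = 21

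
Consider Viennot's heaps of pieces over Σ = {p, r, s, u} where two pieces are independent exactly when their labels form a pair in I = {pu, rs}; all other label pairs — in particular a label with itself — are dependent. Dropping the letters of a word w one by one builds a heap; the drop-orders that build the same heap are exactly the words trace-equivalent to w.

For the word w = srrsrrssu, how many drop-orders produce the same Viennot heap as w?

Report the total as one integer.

0(s) covers ∅
1(r) covers ∅
2(r) covers 1:r
3(s) covers 0:s
4(r) covers 2:r
5(r) covers 4:r
6(s) covers 3:s
7(s) covers 6:s
8(u) covers 5:r, 7:s
floor of heap: 0:s, 1:r
completions by unplaced set U, small U first (add the entries for U minus each lowest piece of U):
  |U|=1: {8}:1
  |U|=2: {5,8}:1  {7,8}:1
  |U|=3: {4,5,8}:1  {5,7,8}:2  {6,7,8}:1
  |U|=4: {2,4,5,8}:1  {3,6,7,8}:1  {4,5,7,8}:3  {5,6,7,8}:3
  |U|=5: {0,3,6,7,8}:1  {1,2,4,5,8}:1  {2,4,5,7,8}:4  {3,5,6,7,8}:4  {4,5,6,7,8}:6
  |U|=6: {0,3,5,6,7,8}:5  {1,2,4,5,7,8}:5  {2,4,5,6,7,8}:10  {3,4,5,6,7,8}:10
  |U|=7: {0,3,4,5,6,7,8}:15  {1,2,4,5,6,7,8}:15  {2,3,4,5,6,7,8}:20
  start at 0(s): 35
  start at 1(r): 35
sum over floor = 70

70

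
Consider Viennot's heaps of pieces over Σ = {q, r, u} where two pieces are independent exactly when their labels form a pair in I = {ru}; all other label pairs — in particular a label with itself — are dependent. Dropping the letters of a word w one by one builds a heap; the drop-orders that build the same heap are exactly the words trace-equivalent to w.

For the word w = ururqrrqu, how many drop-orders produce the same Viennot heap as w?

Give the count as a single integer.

6

drop 0:u onto floor
drop 1:r onto floor
drop 2:u onto {0:u}
drop 3:r onto {1:r}
drop 4:q onto {2:u, 3:r}
drop 5:r onto {4:q}
drop 6:r onto {5:r}
drop 7:q onto {6:r}
drop 8:u onto {7:q}
ground layer = {0:u, 1:r}
drop-orders for the pieces not yet dropped (sum over which currently-grounded one goes next):
  1 to go: {8} 1
  2 to go: {7,8} 1
  3 to go: {6,7,8} 1
  4 to go: {5,6,7,8} 1
  5 to go: {4,5,6,7,8} 1
  6 to go: {2,4,5,6,7,8} 1  {3,4,5,6,7,8} 1
  7 to go: {0,2,4,5,6,7,8} 1  {1,3,4,5,6,7,8} 1  {2,3,4,5,6,7,8} 2
  if 0:u drops first: 3 orders
  if 1:r drops first: 3 orders
heap linearizations: 6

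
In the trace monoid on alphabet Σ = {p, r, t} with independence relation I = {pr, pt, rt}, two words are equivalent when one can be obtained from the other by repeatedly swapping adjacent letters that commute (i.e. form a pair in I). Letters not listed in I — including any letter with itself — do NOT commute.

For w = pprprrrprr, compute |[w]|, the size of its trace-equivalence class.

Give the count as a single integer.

210

0(p) covers ∅
1(p) covers 0:p
2(r) covers ∅
3(p) covers 1:p
4(r) covers 2:r
5(r) covers 4:r
6(r) covers 5:r
7(p) covers 3:p
8(r) covers 6:r
9(r) covers 8:r
floor of heap: 0:p, 2:r
completions by unplaced set U, small U first (add the entries for U minus each lowest piece of U):
  |U|=1: {7}:1  {9}:1
  |U|=2: {3,7}:1  {7,9}:2  {8,9}:1
  |U|=3: {1,3,7}:1  {3,7,9}:3  {6,8,9}:1  {7,8,9}:3
  |U|=4: {0,1,3,7}:1  {1,3,7,9}:4  {3,7,8,9}:6  {5,6,8,9}:1  {6,7,8,9}:4
  |U|=5: {0,1,3,7,9}:5  {1,3,7,8,9}:10  {3,6,7,8,9}:10  {4,5,6,8,9}:1  {5,6,7,8,9}:5
  |U|=6: {0,1,3,7,8,9}:15  {1,3,6,7,8,9}:20  {2,4,5,6,8,9}:1  {3,5,6,7,8,9}:15  {4,5,6,7,8,9}:6
  |U|=7: {0,1,3,6,7,8,9}:35  {1,3,5,6,7,8,9}:35  {2,4,5,6,7,8,9}:7  {3,4,5,6,7,8,9}:21
  |U|=8: {0,1,3,5,6,7,8,9}:70  {1,3,4,5,6,7,8,9}:56  {2,3,4,5,6,7,8,9}:28
  start at 0(p): 84
  start at 2(r): 126
sum over floor = 210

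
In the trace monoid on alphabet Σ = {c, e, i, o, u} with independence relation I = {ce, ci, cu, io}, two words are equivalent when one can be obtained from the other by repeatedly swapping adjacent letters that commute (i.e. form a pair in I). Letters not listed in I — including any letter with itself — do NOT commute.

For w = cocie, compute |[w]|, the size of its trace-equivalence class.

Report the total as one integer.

7

#0=c has no predecessor
#1=o depends on [0:c]
#2=c depends on [1:o]
#3=i has no predecessor
#4=e depends on [1:o, 3:i]
sources: [0:c, 3:i]
N(rest) = Σ N(rest − s) over sources s of rest; N(one piece) = 1:
  size 1 → [2]=1  [4]=1
  size 2 → [2,4]=2  [3,4]=1
  size 3 → [1,2,4]=2  [2,3,4]=3
  first=0(c) contributes 5
  first=3(i) contributes 2
|[w]| = 7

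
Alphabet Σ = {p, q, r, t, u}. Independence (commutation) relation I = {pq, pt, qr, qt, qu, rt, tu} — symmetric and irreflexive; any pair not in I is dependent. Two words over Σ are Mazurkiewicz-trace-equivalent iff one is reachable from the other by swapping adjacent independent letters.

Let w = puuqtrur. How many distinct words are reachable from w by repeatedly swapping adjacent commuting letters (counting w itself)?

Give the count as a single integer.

56

0(p) covers ∅
1(u) covers 0:p
2(u) covers 1:u
3(q) covers ∅
4(t) covers ∅
5(r) covers 2:u
6(u) covers 5:r
7(r) covers 6:u
floor of heap: 0:p, 3:q, 4:t
completions by unplaced set U, small U first (add the entries for U minus each lowest piece of U):
  |U|=1: {3}:1  {4}:1  {7}:1
  |U|=2: {3,4}:2  {3,7}:2  {4,7}:2  {6,7}:1
  |U|=3: {3,4,7}:6  {3,6,7}:3  {4,6,7}:3  {5,6,7}:1
  |U|=4: {2,5,6,7}:1  {3,4,6,7}:12  {3,5,6,7}:4  {4,5,6,7}:4
  |U|=5: {1,2,5,6,7}:1  {2,3,5,6,7}:5  {2,4,5,6,7}:5  {3,4,5,6,7}:20
  |U|=6: {0,1,2,5,6,7}:1  {1,2,3,5,6,7}:6  {1,2,4,5,6,7}:6  {2,3,4,5,6,7}:30
  start at 0(p): 42
  start at 3(q): 7
  start at 4(t): 7
sum over floor = 56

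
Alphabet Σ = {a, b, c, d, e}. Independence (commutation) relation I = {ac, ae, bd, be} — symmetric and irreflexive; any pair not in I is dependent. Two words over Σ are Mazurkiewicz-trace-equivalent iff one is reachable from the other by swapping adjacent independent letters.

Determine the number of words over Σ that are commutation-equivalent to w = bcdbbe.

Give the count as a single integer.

6

0(b) covers ∅
1(c) covers 0:b
2(d) covers 1:c
3(b) covers 1:c
4(b) covers 3:b
5(e) covers 2:d
floor of heap: 0:b
completions by unplaced set U, small U first (add the entries for U minus each lowest piece of U):
  |U|=1: {4}:1  {5}:1
  |U|=2: {2,5}:1  {3,4}:1  {4,5}:2
  |U|=3: {2,4,5}:3  {3,4,5}:3
  |U|=4: {2,3,4,5}:6
  start at 0(b): 6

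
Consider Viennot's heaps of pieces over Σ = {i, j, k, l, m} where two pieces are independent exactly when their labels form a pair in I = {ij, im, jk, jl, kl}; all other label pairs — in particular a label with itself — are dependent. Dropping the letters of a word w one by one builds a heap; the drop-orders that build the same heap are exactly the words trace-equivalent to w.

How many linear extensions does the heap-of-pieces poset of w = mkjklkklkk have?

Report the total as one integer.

0(m) covers ∅
1(k) covers 0:m
2(j) covers 0:m
3(k) covers 1:k
4(l) covers 0:m
5(k) covers 3:k
6(k) covers 5:k
7(l) covers 4:l
8(k) covers 6:k
9(k) covers 8:k
floor of heap: 0:m
completions by unplaced set U, small U first (add the entries for U minus each lowest piece of U):
  |U|=1: {2}:1  {7}:1  {9}:1
  |U|=2: {2,7}:2  {2,9}:2  {4,7}:1  {7,9}:2  {8,9}:1
  |U|=3: {2,4,7}:3  {2,7,9}:6  {2,8,9}:3  {4,7,9}:3  {6,8,9}:1  {7,8,9}:3
  |U|=4: {2,4,7,9}:12  {2,6,8,9}:4  {2,7,8,9}:12  {4,7,8,9}:6  {5,6,8,9}:1  {6,7,8,9}:4
  |U|=5: {2,4,7,8,9}:30  {2,5,6,8,9}:5  {2,6,7,8,9}:20  {3,5,6,8,9}:1  {4,6,7,8,9}:10  {5,6,7,8,9}:5
  |U|=6: {1,3,5,6,8,9}:1  {2,3,5,6,8,9}:6  {2,4,6,7,8,9}:60  {2,5,6,7,8,9}:30  {3,5,6,7,8,9}:6  {4,5,6,7,8,9}:15
  |U|=7: {1,2,3,5,6,8,9}:7  {1,3,5,6,7,8,9}:7  {2,3,5,6,7,8,9}:42  {2,4,5,6,7,8,9}:105  {3,4,5,6,7,8,9}:21
  |U|=8: {1,2,3,5,6,7,8,9}:56  {1,3,4,5,6,7,8,9}:28  {2,3,4,5,6,7,8,9}:168
  start at 0(m): 252

252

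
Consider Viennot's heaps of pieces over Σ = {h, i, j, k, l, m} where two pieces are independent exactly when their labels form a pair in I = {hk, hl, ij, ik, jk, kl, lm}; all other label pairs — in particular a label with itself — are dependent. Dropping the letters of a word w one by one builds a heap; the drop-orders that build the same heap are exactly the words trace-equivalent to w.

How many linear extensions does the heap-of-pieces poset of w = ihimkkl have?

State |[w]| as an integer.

0(i) covers ∅
1(h) covers 0:i
2(i) covers 1:h
3(m) covers 2:i
4(k) covers 3:m
5(k) covers 4:k
6(l) covers 2:i
floor of heap: 0:i
completions by unplaced set U, small U first (add the entries for U minus each lowest piece of U):
  |U|=1: {5}:1  {6}:1
  |U|=2: {4,5}:1  {5,6}:2
  |U|=3: {3,4,5}:1  {4,5,6}:3
  |U|=4: {3,4,5,6}:4
  |U|=5: {2,3,4,5,6}:4
  start at 0(i): 4

4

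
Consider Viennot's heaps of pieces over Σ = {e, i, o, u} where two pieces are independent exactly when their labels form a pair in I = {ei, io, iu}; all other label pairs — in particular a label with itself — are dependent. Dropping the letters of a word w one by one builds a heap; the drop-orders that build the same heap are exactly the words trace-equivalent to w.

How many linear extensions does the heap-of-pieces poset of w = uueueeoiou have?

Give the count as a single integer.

0(u) covers ∅
1(u) covers 0:u
2(e) covers 1:u
3(u) covers 2:e
4(e) covers 3:u
5(e) covers 4:e
6(o) covers 5:e
7(i) covers ∅
8(o) covers 6:o
9(u) covers 8:o
floor of heap: 0:u, 7:i
completions by unplaced set U, small U first (add the entries for U minus each lowest piece of U):
  |U|=1: {7}:1  {9}:1
  |U|=2: {7,9}:2  {8,9}:1
  |U|=3: {6,8,9}:1  {7,8,9}:3
  |U|=4: {5,6,8,9}:1  {6,7,8,9}:4
  |U|=5: {4,5,6,8,9}:1  {5,6,7,8,9}:5
  |U|=6: {3,4,5,6,8,9}:1  {4,5,6,7,8,9}:6
  |U|=7: {2,3,4,5,6,8,9}:1  {3,4,5,6,7,8,9}:7
  |U|=8: {1,2,3,4,5,6,8,9}:1  {2,3,4,5,6,7,8,9}:8
  start at 0(u): 9
  start at 7(i): 1
sum over floor = 10

10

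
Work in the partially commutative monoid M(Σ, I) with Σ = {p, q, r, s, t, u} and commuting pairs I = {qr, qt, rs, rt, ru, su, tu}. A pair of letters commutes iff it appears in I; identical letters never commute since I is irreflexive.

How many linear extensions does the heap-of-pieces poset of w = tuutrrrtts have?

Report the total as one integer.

2520

#0=t has no predecessor
#1=u has no predecessor
#2=u depends on [1:u]
#3=t depends on [0:t]
#4=r has no predecessor
#5=r depends on [4:r]
#6=r depends on [5:r]
#7=t depends on [3:t]
#8=t depends on [7:t]
#9=s depends on [8:t]
sources: [0:t, 1:u, 4:r]
N(rest) = Σ N(rest − s) over sources s of rest; N(one piece) = 1:
  size 1 → [2]=1  [6]=1  [9]=1
  size 2 → [1,2]=1  [2,6]=2  [2,9]=2  [5,6]=1  [6,9]=2  [8,9]=1
  size 3 → [1,2,6]=3  [1,2,9]=3  [2,5,6]=3  [2,6,9]=6  [2,8,9]=3  [4,5,6]=1  [5,6,9]=3  [6,8,9]=3  [7,8,9]=1
  size 4 → [1,2,5,6]=6  [1,2,6,9]=12  [1,2,8,9]=6  [2,4,5,6]=4  [2,5,6,9]=12  [2,6,8,9]=12  [2,7,8,9]=4  [3,7,8,9]=1  [4,5,6,9]=4  [5,6,8,9]=6  [6,7,8,9]=4
  size 5 → [0,3,7,8,9]=1  [1,2,4,5,6]=10  [1,2,5,6,9]=30  [1,2,6,8,9]=30  [1,2,7,8,9]=10  [2,3,7,8,9]=5  [2,4,5,6,9]=20  [2,5,6,8,9]=30  [2,6,7,8,9]=20  [3,6,7,8,9]=5  [4,5,6,8,9]=10  [5,6,7,8,9]=10
  size 6 → [0,2,3,7,8,9]=6  [0,3,6,7,8,9]=6  [1,2,3,7,8,9]=15  [1,2,4,5,6,9]=60  [1,2,5,6,8,9]=90  [1,2,6,7,8,9]=60  [2,3,6,7,8,9]=30  [2,4,5,6,8,9]=60  [2,5,6,7,8,9]=60  [3,5,6,7,8,9]=15  [4,5,6,7,8,9]=20
  size 7 → [0,1,2,3,7,8,9]=21  [0,2,3,6,7,8,9]=42  [0,3,5,6,7,8,9]=21  [1,2,3,6,7,8,9]=105  [1,2,4,5,6,8,9]=210  [1,2,5,6,7,8,9]=210  [2,3,5,6,7,8,9]=105  [2,4,5,6,7,8,9]=140  [3,4,5,6,7,8,9]=35
  size 8 → [0,1,2,3,6,7,8,9]=168  [0,2,3,5,6,7,8,9]=168  [0,3,4,5,6,7,8,9]=56  [1,2,3,5,6,7,8,9]=420  [1,2,4,5,6,7,8,9]=560  [2,3,4,5,6,7,8,9]=280
  first=0(t) contributes 1260
  first=1(u) contributes 504
  first=4(r) contributes 756
|[w]| = 2520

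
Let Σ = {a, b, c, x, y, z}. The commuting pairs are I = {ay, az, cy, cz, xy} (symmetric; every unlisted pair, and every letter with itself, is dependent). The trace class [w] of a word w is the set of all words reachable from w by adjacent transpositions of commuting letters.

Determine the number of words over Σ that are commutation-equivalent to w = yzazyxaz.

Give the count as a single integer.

22

drop 0:y onto floor
drop 1:z onto {0:y}
drop 2:a onto floor
drop 3:z onto {1:z}
drop 4:y onto {3:z}
drop 5:x onto {2:a, 3:z}
drop 6:a onto {5:x}
drop 7:z onto {4:y, 5:x}
ground layer = {0:y, 2:a}
drop-orders for the pieces not yet dropped (sum over which currently-grounded one goes next):
  1 to go: {6} 1  {7} 1
  2 to go: {4,7} 1  {6,7} 2
  3 to go: {4,6,7} 3  {5,6,7} 2
  4 to go: {2,5,6,7} 2  {4,5,6,7} 5
  5 to go: {2,4,5,6,7} 7  {3,4,5,6,7} 5
  6 to go: {1,3,4,5,6,7} 5  {2,3,4,5,6,7} 12
  if 0:y drops first: 17 orders
  if 2:a drops first: 5 orders
heap linearizations: 22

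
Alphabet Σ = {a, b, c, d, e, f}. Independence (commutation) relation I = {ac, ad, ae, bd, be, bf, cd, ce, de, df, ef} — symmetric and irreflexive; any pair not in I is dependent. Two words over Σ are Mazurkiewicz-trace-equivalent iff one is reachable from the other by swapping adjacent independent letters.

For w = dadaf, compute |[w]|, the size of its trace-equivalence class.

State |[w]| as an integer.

piece 0:d — minimal
piece 1:a — minimal
piece 2:d rests on {0:d}
piece 3:a rests on {1:a}
piece 4:f rests on {3:a}
minimal pieces: {0:d, 1:a}
ways to finish when only these pieces remain (= sum over removing one remaining piece with nothing left below it):
  1 left: {2}→1  {4}→1
  2 left: {0,2}→1  {2,4}→2  {3,4}→1
  3 left: {0,2,4}→3  {1,3,4}→1  {2,3,4}→3
  placing 0:d first → 4 extensions
  placing 1:a first → 6 extensions
total linear extensions = 10

10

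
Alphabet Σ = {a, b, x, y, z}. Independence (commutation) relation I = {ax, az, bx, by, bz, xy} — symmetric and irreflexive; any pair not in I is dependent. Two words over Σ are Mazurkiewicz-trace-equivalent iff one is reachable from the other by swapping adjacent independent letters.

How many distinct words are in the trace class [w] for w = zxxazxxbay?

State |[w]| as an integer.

175

piece 0:z — minimal
piece 1:x rests on {0:z}
piece 2:x rests on {1:x}
piece 3:a — minimal
piece 4:z rests on {2:x}
piece 5:x rests on {4:z}
piece 6:x rests on {5:x}
piece 7:b rests on {3:a}
piece 8:a rests on {7:b}
piece 9:y rests on {4:z, 8:a}
minimal pieces: {0:z, 3:a}
ways to finish when only these pieces remain (= sum over removing one remaining piece with nothing left below it):
  1 left: {6}→1  {9}→1
  2 left: {5,6}→1  {6,9}→2  {8,9}→1
  3 left: {5,6,9}→3  {6,8,9}→3  {7,8,9}→1
  4 left: {3,7,8,9}→1  {4,5,6,9}→3  {5,6,8,9}→6  {6,7,8,9}→4
  5 left: {2,4,5,6,9}→3  {3,6,7,8,9}→5  {4,5,6,8,9}→9  {5,6,7,8,9}→10
  6 left: {1,2,4,5,6,9}→3  {2,4,5,6,8,9}→12  {3,5,6,7,8,9}→15  {4,5,6,7,8,9}→19
  7 left: {0,1,2,4,5,6,9}→3  {1,2,4,5,6,8,9}→15  {2,4,5,6,7,8,9}→31  {3,4,5,6,7,8,9}→34
  8 left: {0,1,2,4,5,6,8,9}→18  {1,2,4,5,6,7,8,9}→46  {2,3,4,5,6,7,8,9}→65
  placing 0:z first → 111 extensions
  placing 3:a first → 64 extensions
total linear extensions = 175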